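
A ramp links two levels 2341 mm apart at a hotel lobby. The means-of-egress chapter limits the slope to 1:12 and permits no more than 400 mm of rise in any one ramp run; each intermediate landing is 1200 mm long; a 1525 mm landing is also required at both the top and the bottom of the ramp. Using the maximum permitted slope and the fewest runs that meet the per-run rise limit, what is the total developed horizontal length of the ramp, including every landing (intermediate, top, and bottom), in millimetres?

2341 / 400 = 5.85, so 6 ramp runs are needed. That means 5 intermediate landings.
Ramp run (horizontal) at 1:12: 2341 × 12 = 28092 mm.
5 intermediate landings contribute 5 × 1200 = 6000 mm.
Top and bottom landings: 2 × 1525 = 3050 mm.
Total = 28092 + 6000 + 3050 = 37142 mm.

37142 mm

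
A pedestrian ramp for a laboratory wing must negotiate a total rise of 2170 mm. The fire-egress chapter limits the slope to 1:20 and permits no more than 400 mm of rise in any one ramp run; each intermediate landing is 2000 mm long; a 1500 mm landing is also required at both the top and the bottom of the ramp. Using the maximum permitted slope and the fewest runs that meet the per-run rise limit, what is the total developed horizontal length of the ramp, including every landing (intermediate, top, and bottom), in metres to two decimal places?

56.40 m

⌈2170/400⌉ = 6 ramp runs. That means 5 intermediate landings.
Horizontal run for 2170 mm of rise at 1:20 is 2170 × 20 = 43400 mm.
5 intermediate landings contribute 5 × 2000 = 10000 mm.
Top and bottom landings: 2 × 1500 = 3000 mm.
Total = 43400 + 10000 + 3000 = 56400 mm.
= 56.40 m.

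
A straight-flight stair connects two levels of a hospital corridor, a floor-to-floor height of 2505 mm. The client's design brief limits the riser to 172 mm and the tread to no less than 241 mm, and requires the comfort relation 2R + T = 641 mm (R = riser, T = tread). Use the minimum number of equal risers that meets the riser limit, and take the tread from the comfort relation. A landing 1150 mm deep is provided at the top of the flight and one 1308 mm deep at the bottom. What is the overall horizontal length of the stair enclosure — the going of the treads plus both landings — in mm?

2505 / 172 = 14.56, so 15 risers are needed.
Riser R = 2505 / 15 = 167 mm, within the 172 mm limit.
T = 641 − 2·167 = 307 mm, which satisfies the 241 mm minimum.
Going = (15 − 1) × 307 = 4298 mm.
Enclosure = 4298 + 1150 + 1308 = 6756 mm.

6756 mm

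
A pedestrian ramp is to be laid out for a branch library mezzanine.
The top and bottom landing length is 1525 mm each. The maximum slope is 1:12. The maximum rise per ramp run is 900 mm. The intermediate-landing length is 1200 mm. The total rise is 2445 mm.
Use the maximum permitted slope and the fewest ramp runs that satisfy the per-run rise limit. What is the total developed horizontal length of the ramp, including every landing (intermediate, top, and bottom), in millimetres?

34790 mm

At most 900 each: 2445/900 = 2.72, giving 3 ramp runs. That means 2 intermediate landings.
Ramp run (horizontal) at 1:12: 2445 × 12 = 29340 mm.
2 intermediate landings contribute 2 × 1200 = 2400 mm.
Top and bottom landings: 2 × 1525 = 3050 mm.
Total = 29340 + 2400 + 3050 = 34790 mm.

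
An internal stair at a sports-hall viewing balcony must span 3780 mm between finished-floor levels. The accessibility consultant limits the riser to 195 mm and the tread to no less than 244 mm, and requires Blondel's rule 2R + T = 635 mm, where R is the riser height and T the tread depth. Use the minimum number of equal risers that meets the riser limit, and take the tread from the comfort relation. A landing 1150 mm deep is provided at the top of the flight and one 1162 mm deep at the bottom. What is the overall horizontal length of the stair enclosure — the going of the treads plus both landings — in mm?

At most 195 each: 3780/195 = 19.38, giving 20 risers.
Riser R = 3780 / 20 = 189 mm, within the 195 mm limit.
Tread T = 635 − 2 × 189 = 257 mm (≥ 244 mm).
20 risers give 19 treads; going = 19 × 257 = 4883 mm.
Enclosure = 4883 + 1150 + 1162 = 7195 mm.

7195 mm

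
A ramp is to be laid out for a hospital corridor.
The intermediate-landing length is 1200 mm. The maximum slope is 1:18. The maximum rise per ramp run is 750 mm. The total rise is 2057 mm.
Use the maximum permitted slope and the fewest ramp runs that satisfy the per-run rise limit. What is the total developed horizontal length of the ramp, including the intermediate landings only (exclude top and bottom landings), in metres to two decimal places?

2057 / 750 = 2.74, so 3 ramp runs are needed. That means 2 intermediate landings.
Horizontal run for 2057 mm of rise at 1:18 is 2057 × 18 = 37026 mm.
Intermediate landings: 2 × 1200 = 2400 mm.
Total developed length = 37026 + 2400 = 39426 mm.
= 39.43 m.

39.43 m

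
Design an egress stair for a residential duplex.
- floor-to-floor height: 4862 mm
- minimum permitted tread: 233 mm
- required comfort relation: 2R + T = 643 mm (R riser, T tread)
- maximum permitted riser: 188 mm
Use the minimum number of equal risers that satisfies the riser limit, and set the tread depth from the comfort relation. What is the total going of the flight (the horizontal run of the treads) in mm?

6725 mm

4862 / 188 = 25.862 → round up to 26 risers.
R = 4862 ÷ 26 = 187 mm.
From 2R + T = 643: T = 643 − 374 = 269 mm.
Going = (26 − 1) × 269 = 6725 mm.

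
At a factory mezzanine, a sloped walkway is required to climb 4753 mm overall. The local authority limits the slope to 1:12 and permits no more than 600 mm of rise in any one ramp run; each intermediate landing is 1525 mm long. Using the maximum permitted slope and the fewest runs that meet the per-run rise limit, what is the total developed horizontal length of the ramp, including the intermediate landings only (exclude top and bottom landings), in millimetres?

67711 mm

4753 / 600 = 7.922 → round up to 8 ramp runs. That means 7 intermediate landings.
Ramp run (horizontal) at 1:12: 4753 × 12 = 57036 mm.
7 intermediate landings contribute 7 × 1525 = 10675 mm.
Total developed length = 57036 + 10675 = 67711 mm.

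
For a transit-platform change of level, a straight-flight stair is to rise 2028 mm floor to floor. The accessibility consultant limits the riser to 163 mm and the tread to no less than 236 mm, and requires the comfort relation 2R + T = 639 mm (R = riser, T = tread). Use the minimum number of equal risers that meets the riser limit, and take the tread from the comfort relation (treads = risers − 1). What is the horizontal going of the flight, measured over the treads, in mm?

At most 163 each: 2028/163 = 12.44, giving 13 risers.
R = 2028 ÷ 13 = 156 mm.
From 2R + T = 639: T = 639 − 312 = 327 mm.
Treads = 13 − 1 = 12; going = 12 × 327 = 3924 mm.

3924 mm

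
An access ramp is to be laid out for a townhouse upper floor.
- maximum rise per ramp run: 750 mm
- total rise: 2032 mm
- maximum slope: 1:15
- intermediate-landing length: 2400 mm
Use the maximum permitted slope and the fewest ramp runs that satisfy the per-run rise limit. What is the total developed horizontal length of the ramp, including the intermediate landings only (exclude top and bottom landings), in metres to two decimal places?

At most 750 each: 2032/750 = 2.71, giving 3 ramp runs. That means 2 intermediate landings.
Horizontal run for 2032 mm of rise at 1:15 is 2032 × 15 = 30480 mm.
2 intermediate landings contribute 2 × 2400 = 4800 mm.
Total developed length = 30480 + 4800 = 35280 mm.
= 35.28 m.

35.28 m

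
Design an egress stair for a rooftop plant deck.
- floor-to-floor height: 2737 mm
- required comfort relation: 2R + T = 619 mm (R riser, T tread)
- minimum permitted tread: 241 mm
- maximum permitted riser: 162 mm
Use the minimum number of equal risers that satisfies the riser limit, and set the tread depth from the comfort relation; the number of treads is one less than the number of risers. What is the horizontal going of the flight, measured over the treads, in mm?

4752 mm

At most 162 each: 2737/162 = 16.90, giving 17 risers.
R = 2737 ÷ 17 = 161 mm.
Tread T = 619 − 2 × 161 = 297 mm (≥ 241 mm).
Treads = 17 − 1 = 16; going = 16 × 297 = 4752 mm.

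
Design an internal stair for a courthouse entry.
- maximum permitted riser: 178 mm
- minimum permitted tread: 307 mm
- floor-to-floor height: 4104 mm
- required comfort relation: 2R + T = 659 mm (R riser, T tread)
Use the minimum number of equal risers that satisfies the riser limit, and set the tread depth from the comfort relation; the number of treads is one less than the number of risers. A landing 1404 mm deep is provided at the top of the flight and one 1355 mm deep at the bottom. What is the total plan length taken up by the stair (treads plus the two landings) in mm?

10050 mm

At most 178 each: 4104/178 = 23.06, giving 24 risers.
Each riser is 4104/24 = 171 mm (≤ 178 mm).
From 2R + T = 659: T = 659 − 342 = 317 mm.
Going = (24 − 1) × 317 = 7291 mm.
Add landings: 7291 + 1404 + 1355 = 10050 mm.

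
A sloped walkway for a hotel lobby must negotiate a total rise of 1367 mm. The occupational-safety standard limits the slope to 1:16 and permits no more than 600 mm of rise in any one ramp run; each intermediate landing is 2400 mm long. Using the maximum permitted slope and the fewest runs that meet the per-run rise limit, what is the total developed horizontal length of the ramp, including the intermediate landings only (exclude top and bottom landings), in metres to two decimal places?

26.67 m

1367 / 600 = 2.28, so 3 ramp runs are needed. That means 2 intermediate landings.
Horizontal run for 1367 mm of rise at 1:16 is 1367 × 16 = 21872 mm.
Intermediate landings: 2 × 2400 = 4800 mm.
Total developed length = 21872 + 4800 = 26672 mm.
= 26.67 m.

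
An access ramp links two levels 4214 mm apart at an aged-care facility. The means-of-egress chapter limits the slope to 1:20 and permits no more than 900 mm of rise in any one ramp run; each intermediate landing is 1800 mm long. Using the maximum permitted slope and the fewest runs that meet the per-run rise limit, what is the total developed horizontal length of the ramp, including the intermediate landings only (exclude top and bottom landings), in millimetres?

91480 mm

4214 / 900 = 4.68, so 5 ramp runs are needed. That means 4 intermediate landings.
Horizontal run for 4214 mm of rise at 1:20 is 4214 × 20 = 84280 mm.
4 intermediate landings contribute 4 × 1800 = 7200 mm.
Total developed length = 84280 + 7200 = 91480 mm.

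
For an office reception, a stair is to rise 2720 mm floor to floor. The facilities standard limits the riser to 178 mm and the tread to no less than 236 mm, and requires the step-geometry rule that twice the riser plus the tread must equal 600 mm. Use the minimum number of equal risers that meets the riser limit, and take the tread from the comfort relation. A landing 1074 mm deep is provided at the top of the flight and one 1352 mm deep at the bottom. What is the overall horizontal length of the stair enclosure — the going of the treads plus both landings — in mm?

6326 mm

At most 178 each: 2720/178 = 15.28, giving 16 risers.
Each riser is 2720/16 = 170 mm (≤ 178 mm).
T = 600 − 2·170 = 260 mm, which satisfies the 236 mm minimum.
Treads = 16 − 1 = 15; going = 15 × 260 = 3900 mm.
Enclosure = 3900 + 1074 + 1352 = 6326 mm.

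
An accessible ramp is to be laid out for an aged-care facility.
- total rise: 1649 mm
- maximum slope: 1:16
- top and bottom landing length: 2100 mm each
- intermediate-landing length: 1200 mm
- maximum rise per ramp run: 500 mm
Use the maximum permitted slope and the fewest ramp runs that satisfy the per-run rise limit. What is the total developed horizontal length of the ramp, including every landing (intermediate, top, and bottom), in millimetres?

34184 mm

1649 / 500 = 3.30, so 4 ramp runs are needed. That means 3 intermediate landings.
Horizontal run for 1649 mm of rise at 1:16 is 1649 × 16 = 26384 mm.
3 intermediate landings contribute 3 × 1200 = 3600 mm.
Top and bottom landings: 2 × 2100 = 4200 mm.
Total = 26384 + 3600 + 4200 = 34184 mm.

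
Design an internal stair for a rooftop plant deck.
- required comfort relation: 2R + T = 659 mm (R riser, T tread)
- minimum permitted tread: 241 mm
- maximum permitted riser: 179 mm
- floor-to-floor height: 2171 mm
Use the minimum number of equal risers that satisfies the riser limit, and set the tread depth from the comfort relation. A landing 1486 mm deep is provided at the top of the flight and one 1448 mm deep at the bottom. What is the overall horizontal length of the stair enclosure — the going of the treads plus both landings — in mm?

6834 mm

2171 / 179 = 12.128 → round up to 13 risers.
R = 2171 ÷ 13 = 167 mm.
From 2R + T = 659: T = 659 − 334 = 325 mm.
Treads = 13 − 1 = 12; going = 12 × 325 = 3900 mm.
Enclosure = 3900 + 1486 + 1448 = 6834 mm.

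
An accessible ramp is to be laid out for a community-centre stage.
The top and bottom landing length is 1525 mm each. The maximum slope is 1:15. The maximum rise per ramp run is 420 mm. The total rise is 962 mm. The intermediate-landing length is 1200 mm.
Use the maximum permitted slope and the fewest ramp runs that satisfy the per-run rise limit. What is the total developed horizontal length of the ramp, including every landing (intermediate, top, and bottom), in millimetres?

19880 mm

⌈962/420⌉ = 3 ramp runs. That means 2 intermediate landings.
Ramp run (horizontal) at 1:15: 962 × 15 = 14430 mm.
2 intermediate landings contribute 2 × 1200 = 2400 mm.
Top and bottom landings: 2 × 1525 = 3050 mm.
Total = 14430 + 2400 + 3050 = 19880 mm.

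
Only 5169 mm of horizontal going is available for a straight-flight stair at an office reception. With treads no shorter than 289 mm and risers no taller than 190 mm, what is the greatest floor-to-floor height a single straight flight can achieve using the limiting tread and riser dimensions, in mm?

5169 / 289 = 17.89, so 17 treads fit.
Risers = treads + 1 = 18.
Maximum height = 18 × 190 = 3420 mm.

3420 mm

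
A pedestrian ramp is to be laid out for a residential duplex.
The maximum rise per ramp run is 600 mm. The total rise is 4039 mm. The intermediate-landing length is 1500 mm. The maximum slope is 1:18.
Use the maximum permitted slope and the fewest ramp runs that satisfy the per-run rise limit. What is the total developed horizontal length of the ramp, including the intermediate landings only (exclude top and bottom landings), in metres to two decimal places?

81.70 m

4039 / 600 = 6.73, so 7 ramp runs are needed. That means 6 intermediate landings.
Ramp run (horizontal) at 1:18: 4039 × 18 = 72702 mm.
6 intermediate landings contribute 6 × 1500 = 9000 mm.
Developed length = 72702 + 9000 = 81702 mm.
= 81.70 m.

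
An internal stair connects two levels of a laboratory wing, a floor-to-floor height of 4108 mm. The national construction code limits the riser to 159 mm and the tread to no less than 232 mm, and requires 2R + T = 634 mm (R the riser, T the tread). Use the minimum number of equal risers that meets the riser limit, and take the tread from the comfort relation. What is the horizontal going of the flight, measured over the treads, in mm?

7950 mm

4108 / 159 = 25.836 → round up to 26 risers.
Riser R = 4108 / 26 = 158 mm, within the 159 mm limit.
T = 634 − 2·158 = 318 mm, which satisfies the 232 mm minimum.
Treads = 26 − 1 = 25; going = 25 × 318 = 7950 mm.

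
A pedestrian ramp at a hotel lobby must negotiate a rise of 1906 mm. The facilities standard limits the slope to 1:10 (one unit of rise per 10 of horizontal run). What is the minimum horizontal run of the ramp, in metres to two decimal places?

At 1:10 the run is 10 × 1906 = 19060 mm.
19060 mm = 19.06 m.

19.06 m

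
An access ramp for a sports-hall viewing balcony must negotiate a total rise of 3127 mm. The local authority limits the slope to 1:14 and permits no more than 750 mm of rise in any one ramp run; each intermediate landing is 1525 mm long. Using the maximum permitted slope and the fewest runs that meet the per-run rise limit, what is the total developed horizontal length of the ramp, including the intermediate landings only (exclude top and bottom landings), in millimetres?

3127 / 750 = 4.17, so 5 ramp runs are needed. That means 4 intermediate landings.
Horizontal run for 3127 mm of rise at 1:14 is 3127 × 14 = 43778 mm.
Intermediate landings: 4 × 1525 = 6100 mm.
Total developed length = 43778 + 6100 = 49878 mm.

49878 mm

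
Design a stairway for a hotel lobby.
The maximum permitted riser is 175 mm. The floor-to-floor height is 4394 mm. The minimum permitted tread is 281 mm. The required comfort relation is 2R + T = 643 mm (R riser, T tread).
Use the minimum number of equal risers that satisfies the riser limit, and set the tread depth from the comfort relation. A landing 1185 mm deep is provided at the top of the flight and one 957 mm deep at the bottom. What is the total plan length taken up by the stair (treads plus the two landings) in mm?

4394 / 175 = 25.109 → round up to 26 risers.
Each riser is 4394/26 = 169 mm (≤ 175 mm).
T = 643 − 2·169 = 305 mm, which satisfies the 281 mm minimum.
Treads = 26 − 1 = 25; going = 25 × 305 = 7625 mm.
Add landings: 7625 + 1185 + 957 = 9767 mm.

9767 mm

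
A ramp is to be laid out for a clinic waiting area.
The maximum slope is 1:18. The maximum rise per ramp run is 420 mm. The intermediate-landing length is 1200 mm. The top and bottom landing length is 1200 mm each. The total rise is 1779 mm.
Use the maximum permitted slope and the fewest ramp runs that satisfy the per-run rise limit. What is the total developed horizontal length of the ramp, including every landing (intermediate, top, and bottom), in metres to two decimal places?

39.22 m

At most 420 each: 1779/420 = 4.24, giving 5 ramp runs. That means 4 intermediate landings.
Horizontal run for 1779 mm of rise at 1:18 is 1779 × 18 = 32022 mm.
Intermediate landings: 4 × 1200 = 4800 mm.
Top and bottom landings: 2 × 1200 = 2400 mm.
Total = 32022 + 4800 + 2400 = 39222 mm.
= 39.22 m.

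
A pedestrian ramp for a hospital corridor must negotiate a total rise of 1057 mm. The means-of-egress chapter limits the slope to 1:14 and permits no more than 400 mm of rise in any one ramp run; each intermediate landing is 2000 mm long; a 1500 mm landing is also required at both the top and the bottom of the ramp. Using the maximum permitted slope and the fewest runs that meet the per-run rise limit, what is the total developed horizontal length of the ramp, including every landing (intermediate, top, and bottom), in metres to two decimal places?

21.80 m

At most 400 each: 1057/400 = 2.64, giving 3 ramp runs. That means 2 intermediate landings.
Horizontal run for 1057 mm of rise at 1:14 is 1057 × 14 = 14798 mm.
Intermediate landings: 2 × 2000 = 4000 mm.
Top and bottom landings: 2 × 1500 = 3000 mm.
Total = 14798 + 4000 + 3000 = 21798 mm.
= 21.80 m.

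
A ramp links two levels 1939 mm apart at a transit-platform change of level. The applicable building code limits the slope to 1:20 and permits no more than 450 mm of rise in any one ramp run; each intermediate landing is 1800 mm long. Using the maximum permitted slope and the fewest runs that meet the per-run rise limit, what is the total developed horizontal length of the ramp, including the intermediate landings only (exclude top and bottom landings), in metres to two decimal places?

⌈1939/450⌉ = 5 ramp runs. That means 4 intermediate landings.
Horizontal run for 1939 mm of rise at 1:20 is 1939 × 20 = 38780 mm.
4 intermediate landings contribute 4 × 1800 = 7200 mm.
Total developed length = 38780 + 7200 = 45980 mm.
= 45.98 m.

45.98 m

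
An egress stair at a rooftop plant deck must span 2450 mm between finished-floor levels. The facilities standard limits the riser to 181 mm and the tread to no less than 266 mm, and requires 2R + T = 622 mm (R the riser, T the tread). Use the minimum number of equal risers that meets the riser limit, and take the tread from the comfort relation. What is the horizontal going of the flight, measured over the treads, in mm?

3536 mm

2450 / 181 = 13.536 → round up to 14 risers.
R = 2450 ÷ 14 = 175 mm.
Tread T = 622 − 2 × 175 = 272 mm (≥ 266 mm).
Going = (14 − 1) × 272 = 3536 mm.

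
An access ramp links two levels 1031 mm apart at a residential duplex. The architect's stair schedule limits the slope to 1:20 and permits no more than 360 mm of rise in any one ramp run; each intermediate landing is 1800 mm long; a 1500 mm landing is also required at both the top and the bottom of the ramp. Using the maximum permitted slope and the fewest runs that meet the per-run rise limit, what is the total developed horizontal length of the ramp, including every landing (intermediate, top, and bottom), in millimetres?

At most 360 each: 1031/360 = 2.86, giving 3 ramp runs. That means 2 intermediate landings.
Ramp run (horizontal) at 1:20: 1031 × 20 = 20620 mm.
2 intermediate landings contribute 2 × 1800 = 3600 mm.
Top and bottom landings: 2 × 1500 = 3000 mm.
Total = 20620 + 3600 + 3000 = 27220 mm.

27220 mm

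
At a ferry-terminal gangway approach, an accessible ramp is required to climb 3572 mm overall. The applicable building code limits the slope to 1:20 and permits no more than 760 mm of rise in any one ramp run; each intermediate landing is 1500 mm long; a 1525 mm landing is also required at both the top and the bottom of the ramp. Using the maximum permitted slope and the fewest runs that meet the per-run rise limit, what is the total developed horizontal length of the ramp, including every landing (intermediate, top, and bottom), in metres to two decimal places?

80.49 m

3572 / 760 = 4.70, so 5 ramp runs are needed. That means 4 intermediate landings.
Ramp run (horizontal) at 1:20: 3572 × 20 = 71440 mm.
4 intermediate landings contribute 4 × 1500 = 6000 mm.
Top and bottom landings: 2 × 1525 = 3050 mm.
Total = 71440 + 6000 + 3050 = 80490 mm.
= 80.49 m.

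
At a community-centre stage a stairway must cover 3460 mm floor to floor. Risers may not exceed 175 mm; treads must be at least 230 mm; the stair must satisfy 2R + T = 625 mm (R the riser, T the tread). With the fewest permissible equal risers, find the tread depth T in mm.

⌈3460/175⌉ = 20 risers.
Riser R = 3460 / 20 = 173 mm, within the 175 mm limit.
From 2R + T = 625: T = 625 − 346 = 279 mm.

279 mm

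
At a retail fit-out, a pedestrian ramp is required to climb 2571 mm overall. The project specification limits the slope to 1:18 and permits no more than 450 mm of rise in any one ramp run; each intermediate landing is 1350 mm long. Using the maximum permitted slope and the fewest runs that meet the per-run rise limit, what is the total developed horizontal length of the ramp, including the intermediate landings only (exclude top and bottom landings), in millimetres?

53028 mm

At most 450 each: 2571/450 = 5.71, giving 6 ramp runs. That means 5 intermediate landings.
Horizontal run for 2571 mm of rise at 1:18 is 2571 × 18 = 46278 mm.
Intermediate landings: 5 × 1350 = 6750 mm.
Developed length = 46278 + 6750 = 53028 mm.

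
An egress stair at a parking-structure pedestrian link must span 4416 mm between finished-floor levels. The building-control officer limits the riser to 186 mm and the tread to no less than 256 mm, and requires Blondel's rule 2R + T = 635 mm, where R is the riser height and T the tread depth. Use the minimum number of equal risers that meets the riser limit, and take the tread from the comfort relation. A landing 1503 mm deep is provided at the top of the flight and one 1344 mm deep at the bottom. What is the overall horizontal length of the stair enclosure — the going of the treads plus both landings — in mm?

4416 / 186 = 23.74, so 24 risers are needed.
R = 4416 ÷ 24 = 184 mm.
Tread T = 635 − 2 × 184 = 267 mm (≥ 256 mm).
Going = (24 − 1) × 267 = 6141 mm.
Add landings: 6141 + 1503 + 1344 = 8988 mm.

8988 mm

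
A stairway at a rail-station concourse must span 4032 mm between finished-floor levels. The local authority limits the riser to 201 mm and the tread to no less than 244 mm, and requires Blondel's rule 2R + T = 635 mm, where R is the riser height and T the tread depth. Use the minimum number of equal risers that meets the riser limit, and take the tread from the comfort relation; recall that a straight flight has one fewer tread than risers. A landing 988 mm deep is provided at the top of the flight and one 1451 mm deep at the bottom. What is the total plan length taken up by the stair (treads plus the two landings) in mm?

⌈4032/201⌉ = 21 risers.
Each riser is 4032/21 = 192 mm (≤ 201 mm).
From 2R + T = 635: T = 635 − 384 = 251 mm.
Going = (21 − 1) × 251 = 5020 mm.
Add landings: 5020 + 988 + 1451 = 7459 mm.

7459 mm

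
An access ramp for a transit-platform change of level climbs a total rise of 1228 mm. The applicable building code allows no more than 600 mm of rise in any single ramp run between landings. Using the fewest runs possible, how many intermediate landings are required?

1228 / 600 = 2.047 → round up to 3 ramp runs.
3 runs are separated by 2 intermediate landings.

2 intermediate landings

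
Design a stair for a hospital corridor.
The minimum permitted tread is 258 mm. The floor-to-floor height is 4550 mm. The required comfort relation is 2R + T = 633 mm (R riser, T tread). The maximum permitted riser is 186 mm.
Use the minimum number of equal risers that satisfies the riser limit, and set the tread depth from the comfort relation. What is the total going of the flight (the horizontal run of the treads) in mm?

6456 mm

At most 186 each: 4550/186 = 24.46, giving 25 risers.
R = 4550 ÷ 25 = 182 mm.
From 2R + T = 633: T = 633 − 364 = 269 mm.
Going = (25 − 1) × 269 = 6456 mm.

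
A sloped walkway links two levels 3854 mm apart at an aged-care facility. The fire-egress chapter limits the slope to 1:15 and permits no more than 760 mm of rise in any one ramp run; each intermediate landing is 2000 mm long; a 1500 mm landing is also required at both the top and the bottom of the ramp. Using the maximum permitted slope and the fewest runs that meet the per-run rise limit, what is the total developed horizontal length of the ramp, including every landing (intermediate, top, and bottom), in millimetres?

70810 mm

At most 760 each: 3854/760 = 5.07, giving 6 ramp runs. That means 5 intermediate landings.
Horizontal run for 3854 mm of rise at 1:15 is 3854 × 15 = 57810 mm.
5 intermediate landings contribute 5 × 2000 = 10000 mm.
Top and bottom landings: 2 × 1500 = 3000 mm.
Total = 57810 + 10000 + 3000 = 70810 mm.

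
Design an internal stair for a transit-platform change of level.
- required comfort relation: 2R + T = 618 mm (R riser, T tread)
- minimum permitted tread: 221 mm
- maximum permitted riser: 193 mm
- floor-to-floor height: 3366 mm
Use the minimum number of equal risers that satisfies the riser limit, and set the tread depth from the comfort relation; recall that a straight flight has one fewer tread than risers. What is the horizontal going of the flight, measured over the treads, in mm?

3366 / 193 = 17.440 → round up to 18 risers.
R = 3366 ÷ 18 = 187 mm.
Tread T = 618 − 2 × 187 = 244 mm (≥ 221 mm).
18 risers give 17 treads; going = 17 × 244 = 4148 mm.

4148 mm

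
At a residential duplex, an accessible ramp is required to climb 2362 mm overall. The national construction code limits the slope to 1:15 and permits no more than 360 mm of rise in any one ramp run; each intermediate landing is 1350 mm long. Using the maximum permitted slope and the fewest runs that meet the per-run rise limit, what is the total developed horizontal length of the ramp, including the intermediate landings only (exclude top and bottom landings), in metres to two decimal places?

43.53 m

2362 / 360 = 6.56, so 7 ramp runs are needed. That means 6 intermediate landings.
Horizontal run for 2362 mm of rise at 1:15 is 2362 × 15 = 35430 mm.
Intermediate landings: 6 × 1350 = 8100 mm.
Total developed length = 35430 + 8100 = 43530 mm.
= 43.53 m.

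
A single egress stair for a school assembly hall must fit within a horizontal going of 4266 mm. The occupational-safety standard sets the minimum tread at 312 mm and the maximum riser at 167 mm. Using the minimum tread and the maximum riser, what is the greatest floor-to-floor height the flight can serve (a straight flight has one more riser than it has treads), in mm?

2338 mm

4266 / 312 = 13.67, so 13 treads fit.
Risers = treads + 1 = 14.
Maximum height = 14 × 167 = 2338 mm.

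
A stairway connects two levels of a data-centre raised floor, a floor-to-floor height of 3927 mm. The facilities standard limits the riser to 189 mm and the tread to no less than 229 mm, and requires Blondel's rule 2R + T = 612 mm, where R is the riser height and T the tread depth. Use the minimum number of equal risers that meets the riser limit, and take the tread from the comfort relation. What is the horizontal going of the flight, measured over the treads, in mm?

3927 / 189 = 20.778 → round up to 21 risers.
Each riser is 3927/21 = 187 mm (≤ 189 mm).
T = 612 − 2·187 = 238 mm, which satisfies the 229 mm minimum.
Treads = 21 − 1 = 20; going = 20 × 238 = 4760 mm.

4760 mm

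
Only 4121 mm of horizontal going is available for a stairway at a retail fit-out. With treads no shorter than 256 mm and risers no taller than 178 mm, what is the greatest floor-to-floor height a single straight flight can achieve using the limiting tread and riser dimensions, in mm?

4121 / 256 = 16.10, so 16 treads fit.
Risers = treads + 1 = 17.
Maximum height = 17 × 178 = 3026 mm.

3026 mm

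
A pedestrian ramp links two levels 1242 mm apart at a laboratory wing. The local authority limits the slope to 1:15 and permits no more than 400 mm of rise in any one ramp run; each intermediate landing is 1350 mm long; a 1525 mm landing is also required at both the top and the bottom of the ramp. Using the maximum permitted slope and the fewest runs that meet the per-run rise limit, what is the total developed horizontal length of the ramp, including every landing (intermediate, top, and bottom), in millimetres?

25730 mm

⌈1242/400⌉ = 4 ramp runs. That means 3 intermediate landings.
Horizontal run for 1242 mm of rise at 1:15 is 1242 × 15 = 18630 mm.
Intermediate landings: 3 × 1350 = 4050 mm.
Top and bottom landings: 2 × 1525 = 3050 mm.
Total = 18630 + 4050 + 3050 = 25730 mm.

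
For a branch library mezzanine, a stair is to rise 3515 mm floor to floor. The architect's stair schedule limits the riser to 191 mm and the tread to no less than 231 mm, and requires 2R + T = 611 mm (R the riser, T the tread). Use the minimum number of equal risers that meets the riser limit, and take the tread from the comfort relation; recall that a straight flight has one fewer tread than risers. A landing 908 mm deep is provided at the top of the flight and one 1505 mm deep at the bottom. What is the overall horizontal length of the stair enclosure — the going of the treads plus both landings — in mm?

At most 191 each: 3515/191 = 18.40, giving 19 risers.
R = 3515 ÷ 19 = 185 mm.
Tread T = 611 − 2 × 185 = 241 mm (≥ 231 mm).
Going = (19 − 1) × 241 = 4338 mm.
Enclosure = 4338 + 908 + 1505 = 6751 mm.

6751 mm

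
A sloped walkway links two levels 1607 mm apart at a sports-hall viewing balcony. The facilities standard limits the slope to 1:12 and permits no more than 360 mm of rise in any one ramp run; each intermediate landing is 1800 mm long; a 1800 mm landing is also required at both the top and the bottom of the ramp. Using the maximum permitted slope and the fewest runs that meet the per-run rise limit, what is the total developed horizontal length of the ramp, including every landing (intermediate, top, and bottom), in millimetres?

30084 mm

1607 / 360 = 4.464 → round up to 5 ramp runs. That means 4 intermediate landings.
Ramp run (horizontal) at 1:12: 1607 × 12 = 19284 mm.
4 intermediate landings contribute 4 × 1800 = 7200 mm.
Top and bottom landings: 2 × 1800 = 3600 mm.
Total = 19284 + 7200 + 3600 = 30084 mm.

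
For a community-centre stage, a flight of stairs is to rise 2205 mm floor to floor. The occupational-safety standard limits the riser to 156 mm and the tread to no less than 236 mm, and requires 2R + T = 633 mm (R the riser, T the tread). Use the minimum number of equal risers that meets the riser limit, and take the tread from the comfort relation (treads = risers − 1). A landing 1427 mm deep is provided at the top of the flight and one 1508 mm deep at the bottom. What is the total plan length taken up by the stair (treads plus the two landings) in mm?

7681 mm

At most 156 each: 2205/156 = 14.13, giving 15 risers.
Each riser is 2205/15 = 147 mm (≤ 156 mm).
T = 633 − 2·147 = 339 mm, which satisfies the 236 mm minimum.
Going = (15 − 1) × 339 = 4746 mm.
Enclosure = 4746 + 1427 + 1508 = 7681 mm.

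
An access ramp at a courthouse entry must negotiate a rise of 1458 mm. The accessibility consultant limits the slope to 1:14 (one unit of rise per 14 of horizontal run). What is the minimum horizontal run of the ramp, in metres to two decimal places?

Run = rise × 14 = 1458 × 14 = 20412 mm.
20412 mm = 20.41 m.

20.41 m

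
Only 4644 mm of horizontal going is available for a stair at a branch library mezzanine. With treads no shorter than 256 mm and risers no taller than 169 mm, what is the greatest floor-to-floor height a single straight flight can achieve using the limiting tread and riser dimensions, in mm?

3211 mm

4644 / 256 = 18.14, so 18 treads fit.
Risers = treads + 1 = 19.
Maximum height = 19 × 169 = 3211 mm.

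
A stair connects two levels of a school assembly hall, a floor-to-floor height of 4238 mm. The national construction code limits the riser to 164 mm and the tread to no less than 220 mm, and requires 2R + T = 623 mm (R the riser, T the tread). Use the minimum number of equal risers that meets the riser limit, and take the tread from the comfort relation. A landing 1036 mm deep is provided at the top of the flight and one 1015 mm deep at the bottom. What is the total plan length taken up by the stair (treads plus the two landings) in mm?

4238 / 164 = 25.84, so 26 risers are needed.
Each riser is 4238/26 = 163 mm (≤ 164 mm).
Tread T = 623 − 2 × 163 = 297 mm (≥ 220 mm).
Treads = 26 − 1 = 25; going = 25 × 297 = 7425 mm.
Enclosure = 7425 + 1036 + 1015 = 9476 mm.

9476 mm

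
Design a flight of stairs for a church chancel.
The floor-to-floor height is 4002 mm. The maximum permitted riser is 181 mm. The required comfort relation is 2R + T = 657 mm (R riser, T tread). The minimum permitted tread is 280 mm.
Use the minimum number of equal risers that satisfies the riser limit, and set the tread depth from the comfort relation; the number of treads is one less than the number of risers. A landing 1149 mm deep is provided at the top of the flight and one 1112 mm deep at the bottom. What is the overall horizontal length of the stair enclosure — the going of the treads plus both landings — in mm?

9059 mm

4002 / 181 = 22.110 → round up to 23 risers.
R = 4002 ÷ 23 = 174 mm.
Tread T = 657 − 2 × 174 = 309 mm (≥ 280 mm).
Treads = 23 − 1 = 22; going = 22 × 309 = 6798 mm.
Add landings: 6798 + 1149 + 1112 = 9059 mm.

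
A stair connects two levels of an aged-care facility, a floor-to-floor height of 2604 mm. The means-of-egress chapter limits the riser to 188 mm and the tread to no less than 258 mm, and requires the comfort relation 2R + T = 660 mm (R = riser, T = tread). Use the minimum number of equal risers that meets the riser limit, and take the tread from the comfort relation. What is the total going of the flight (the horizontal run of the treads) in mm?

⌈2604/188⌉ = 14 risers.
Each riser is 2604/14 = 186 mm (≤ 188 mm).
T = 660 − 2·186 = 288 mm, which satisfies the 258 mm minimum.
14 risers give 13 treads; going = 13 × 288 = 3744 mm.

3744 mm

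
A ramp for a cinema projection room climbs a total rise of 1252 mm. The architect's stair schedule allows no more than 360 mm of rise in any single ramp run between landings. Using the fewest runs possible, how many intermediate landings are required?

3 intermediate landings

1252 / 360 = 3.48, so 4 ramp runs are needed.
4 runs are separated by 3 intermediate landings.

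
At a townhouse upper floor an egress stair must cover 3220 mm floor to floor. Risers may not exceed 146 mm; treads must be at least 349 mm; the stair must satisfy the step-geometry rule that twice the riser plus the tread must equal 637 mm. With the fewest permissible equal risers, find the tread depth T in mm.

At most 146 each: 3220/146 = 22.05, giving 23 risers.
Each riser is 3220/23 = 140 mm (≤ 146 mm).
T = 637 − 2·140 = 357 mm, which satisfies the 349 mm minimum.

357 mm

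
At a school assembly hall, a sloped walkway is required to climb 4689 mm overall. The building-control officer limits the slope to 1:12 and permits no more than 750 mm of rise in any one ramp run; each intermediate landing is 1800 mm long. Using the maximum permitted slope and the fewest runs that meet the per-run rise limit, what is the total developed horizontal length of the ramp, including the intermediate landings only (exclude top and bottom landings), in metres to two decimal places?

67.07 m

At most 750 each: 4689/750 = 6.25, giving 7 ramp runs. That means 6 intermediate landings.
Horizontal run for 4689 mm of rise at 1:12 is 4689 × 12 = 56268 mm.
6 intermediate landings contribute 6 × 1800 = 10800 mm.
Developed length = 56268 + 10800 = 67068 mm.
= 67.07 m.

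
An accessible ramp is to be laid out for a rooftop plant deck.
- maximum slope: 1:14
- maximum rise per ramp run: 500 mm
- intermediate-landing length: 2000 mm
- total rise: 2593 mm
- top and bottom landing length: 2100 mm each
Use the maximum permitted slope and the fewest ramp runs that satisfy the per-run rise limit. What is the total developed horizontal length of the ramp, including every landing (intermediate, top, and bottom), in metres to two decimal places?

2593 / 500 = 5.186 → round up to 6 ramp runs. That means 5 intermediate landings.
Ramp run (horizontal) at 1:14: 2593 × 14 = 36302 mm.
Intermediate landings: 5 × 2000 = 10000 mm.
Top and bottom landings: 2 × 2100 = 4200 mm.
Total = 36302 + 10000 + 4200 = 50502 mm.
= 50.50 m.

50.50 m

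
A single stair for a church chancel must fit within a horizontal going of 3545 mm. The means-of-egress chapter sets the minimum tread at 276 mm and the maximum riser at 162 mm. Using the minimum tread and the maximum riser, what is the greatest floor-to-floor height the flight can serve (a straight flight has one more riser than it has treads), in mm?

3545 / 276 = 12.84, so 12 treads fit.
Risers = treads + 1 = 13.
Maximum height = 13 × 162 = 2106 mm.

2106 mm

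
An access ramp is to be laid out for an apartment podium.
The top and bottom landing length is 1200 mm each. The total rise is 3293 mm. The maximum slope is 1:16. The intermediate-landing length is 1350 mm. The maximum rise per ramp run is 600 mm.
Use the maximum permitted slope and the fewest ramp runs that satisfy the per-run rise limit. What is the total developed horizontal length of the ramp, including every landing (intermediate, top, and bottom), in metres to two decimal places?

61.84 m

At most 600 each: 3293/600 = 5.49, giving 6 ramp runs. That means 5 intermediate landings.
Horizontal run for 3293 mm of rise at 1:16 is 3293 × 16 = 52688 mm.
5 intermediate landings contribute 5 × 1350 = 6750 mm.
Top and bottom landings: 2 × 1200 = 2400 mm.
Total = 52688 + 6750 + 2400 = 61838 mm.
= 61.84 m.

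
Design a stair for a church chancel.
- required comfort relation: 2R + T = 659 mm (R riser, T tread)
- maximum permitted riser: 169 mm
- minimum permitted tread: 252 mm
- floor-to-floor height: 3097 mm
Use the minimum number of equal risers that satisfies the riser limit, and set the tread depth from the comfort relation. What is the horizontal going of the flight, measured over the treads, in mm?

5994 mm

⌈3097/169⌉ = 19 risers.
R = 3097 ÷ 19 = 163 mm.
T = 659 − 2·163 = 333 mm, which satisfies the 252 mm minimum.
Going = (19 − 1) × 333 = 5994 mm.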